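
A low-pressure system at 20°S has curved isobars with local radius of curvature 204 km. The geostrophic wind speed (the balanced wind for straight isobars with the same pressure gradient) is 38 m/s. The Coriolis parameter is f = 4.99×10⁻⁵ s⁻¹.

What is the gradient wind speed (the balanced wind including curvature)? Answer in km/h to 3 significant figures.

54.8 km/h

Around a low, centrifugal force acts outward with Coriolis, so pressure-gradient force balances both:
(1/ρ)|∂P/∂n| = fV + V²/R  →  V² + fR·V − fR·V_g = 0
With fR = 4.99×10⁻⁵ × 204×10³ m = 10.2 m/s:
V = [−fR + √((fR)² + 4 fR V_g)]/2 = [−10.2 + √(10.2² + 4×10.2×38)]/2 = 15.2 m/s
Subgeostrophic (V < V_g = 38 m/s), as expected around a low.
Converting: 15.2 m/s × 3.6 = 54.8 km/h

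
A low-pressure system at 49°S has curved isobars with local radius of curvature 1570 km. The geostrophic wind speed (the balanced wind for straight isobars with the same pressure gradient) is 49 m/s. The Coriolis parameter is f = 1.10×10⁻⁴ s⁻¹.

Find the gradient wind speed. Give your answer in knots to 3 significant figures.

77.4 knots

Around a low, centrifugal force acts outward with Coriolis, so pressure-gradient force balances both:
(1/ρ)|∂P/∂n| = fV + V²/R  →  V² + fR·V − fR·V_g = 0
With fR = 1.10×10⁻⁴ × 1570×10³ m = 173 m/s:
V = [−fR + √((fR)² + 4 fR V_g)]/2 = [−173 + √(173² + 4×173×49)]/2 = 39.8 m/s
Subgeostrophic (V < V_g = 49 m/s), as expected around a low.
Converting: 39.8 m/s × 1.944 = 77.4 knots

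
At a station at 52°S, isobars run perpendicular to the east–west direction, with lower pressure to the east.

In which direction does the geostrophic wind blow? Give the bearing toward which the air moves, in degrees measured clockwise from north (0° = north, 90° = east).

000°

The pressure-gradient force points toward the east (bearing 090°).
Geostrophic balance: in the Southern Hemisphere the Coriolis force deflects motion to the left, so the geostrophic wind blows 90° to the left of the pressure-gradient force (low pressure on the right).
Rotating 090° by 90° counterclockwise gives 000° — the wind blows toward the north.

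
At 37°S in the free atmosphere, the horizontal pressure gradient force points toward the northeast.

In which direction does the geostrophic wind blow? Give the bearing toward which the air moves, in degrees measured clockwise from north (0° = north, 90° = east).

315°

The pressure-gradient force points toward the northeast (bearing 045°).
Geostrophic balance: in the Southern Hemisphere the Coriolis force deflects motion to the left, so the geostrophic wind blows 90° to the left of the pressure-gradient force (low pressure on the right).
Rotating 045° by 90° counterclockwise gives 315° — the wind blows toward the northwest.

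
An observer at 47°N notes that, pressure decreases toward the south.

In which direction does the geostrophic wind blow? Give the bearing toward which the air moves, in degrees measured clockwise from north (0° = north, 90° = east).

The pressure-gradient force points toward the south (bearing 180°).
Geostrophic balance: in the Northern Hemisphere the Coriolis force deflects motion to the right, so the geostrophic wind blows 90° to the right of the pressure-gradient force (low pressure on the left).
Rotating 180° by 90° clockwise gives 270° — the wind blows toward the west.

270°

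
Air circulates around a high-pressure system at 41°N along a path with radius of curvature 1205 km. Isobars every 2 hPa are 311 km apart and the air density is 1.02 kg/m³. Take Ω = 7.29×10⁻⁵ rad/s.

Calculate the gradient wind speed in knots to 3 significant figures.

Coriolis parameter at 41°N:
f = 2Ω sin φ = 2 × 7.29×10⁻⁵ × sin 41° = 9.57×10⁻⁵ s⁻¹
Pressure gradient: |∂P/∂n| = 200 Pa / 311000 m = 6.43×10⁻⁴ Pa/m
Geostrophic speed: V_g = |∂P/∂n|/(fρ) = 6.43×10⁻⁴/(9.57×10⁻⁵ × 1.02) = 6.59 m/s
Around a high, pressure-gradient force acts outward with centrifugal, so Coriolis balances both:
fV = (1/ρ)|∂P/∂n| + V²/R  →  V² − fR·V + fR·V_g = 0
With fR = 9.57×10⁻⁵ × 1205×10³ m = 115 m/s:
V = [fR − √((fR)² − 4 fR V_g)]/2 = [115 − √(115² − 4×115×6.59)]/2 = 7.02 m/s
Supergeostrophic (V > V_g = 6.59 m/s), as expected around a high.
Converting: 7.02 m/s × 1.944 = 13.6 knots

13.6 knots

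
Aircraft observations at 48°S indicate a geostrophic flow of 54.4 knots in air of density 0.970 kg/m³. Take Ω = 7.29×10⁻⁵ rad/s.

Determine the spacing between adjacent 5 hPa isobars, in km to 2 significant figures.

170 km

Coriolis parameter at 48°S:
f = 2Ω sin φ = 2 × 7.29×10⁻⁵ × sin 48° = 1.08×10⁻⁴ s⁻¹
Wind speed in SI: 54.4 knots = 28.0 m/s
Geostrophic balance rearranged: |∂P/∂n| = f ρ V_g
|∂P/∂n| = 1.08×10⁻⁴ × 0.970 × 28.0 = 2.94×10⁻³ Pa/m
Isobar spacing: Δn = ΔP/|∂P/∂n| = 500 Pa / 2.94×10⁻³ Pa/m = 169993 m ≈ 170 km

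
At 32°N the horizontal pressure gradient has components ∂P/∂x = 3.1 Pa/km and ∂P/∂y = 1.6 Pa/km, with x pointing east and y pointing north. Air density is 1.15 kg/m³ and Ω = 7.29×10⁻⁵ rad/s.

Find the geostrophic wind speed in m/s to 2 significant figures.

39 m/s

Coriolis parameter at 32°N:
f = 2Ω sin φ = 2 × 7.29×10⁻⁵ × sin 32° = 7.73×10⁻⁵ s⁻¹
Component geostrophic relations (x east, y north):
u_g = −(1/(fρ)) ∂P/∂y,  v_g = (1/(fρ)) ∂P/∂x
u_g = −(1.6×10⁻³)/(7.73×10⁻⁵ × 1.15) = −18.0 m/s;  v_g = (3.1×10⁻³)/(7.73×10⁻⁵ × 1.15) = 34.9 m/s
|V_g| = √(u_g² + v_g²) = 39.3 m/s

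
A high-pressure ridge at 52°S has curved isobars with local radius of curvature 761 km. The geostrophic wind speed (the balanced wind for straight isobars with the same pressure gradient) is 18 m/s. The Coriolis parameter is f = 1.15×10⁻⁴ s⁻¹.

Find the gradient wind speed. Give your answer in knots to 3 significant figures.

Around a high, pressure-gradient force acts outward with centrifugal, so Coriolis balances both:
fV = (1/ρ)|∂P/∂n| + V²/R  →  V² − fR·V + fR·V_g = 0
With fR = 1.15×10⁻⁴ × 761×10³ m = 87.5 m/s:
V = [fR − √((fR)² − 4 fR V_g)]/2 = [87.5 − √(87.5² − 4×87.5×18)]/2 = 25.3 m/s
Supergeostrophic (V > V_g = 18 m/s), as expected around a high.
Converting: 25.3 m/s × 1.944 = 49.2 knots

49.2 knots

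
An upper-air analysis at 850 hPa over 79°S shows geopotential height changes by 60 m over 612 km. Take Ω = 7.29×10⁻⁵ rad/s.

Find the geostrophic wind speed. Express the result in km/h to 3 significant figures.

24.2 km/h

Coriolis parameter at 79°S:
f = 2Ω sin φ = 2 × 7.29×10⁻⁵ × sin 79° = 1.43×10⁻⁴ s⁻¹
Height gradient: |∂Z/∂n| = 60 m / 612000 m = 9.80×10⁻⁵
On a pressure surface, geostrophic balance gives V_g = (g/f)|∂Z/∂n|:
V_g = 9.81 × 9.80×10⁻⁵ / 1.43×10⁻⁴ = 6.72 m/s
Converting: 6.72 m/s × 3.6 = 24.2 km/h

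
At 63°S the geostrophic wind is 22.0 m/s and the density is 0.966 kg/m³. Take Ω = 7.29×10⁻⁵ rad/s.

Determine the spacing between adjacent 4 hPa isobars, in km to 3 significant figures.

Coriolis parameter at 63°S:
f = 2Ω sin φ = 2 × 7.29×10⁻⁵ × sin 63° = 1.30×10⁻⁴ s⁻¹
Geostrophic balance rearranged: |∂P/∂n| = f ρ V_g
|∂P/∂n| = 1.30×10⁻⁴ × 0.966 × 22.0 = 2.76×10⁻³ Pa/m
Isobar spacing: Δn = ΔP/|∂P/∂n| = 400 Pa / 2.76×10⁻³ Pa/m = 144884 m ≈ 145 km

145 km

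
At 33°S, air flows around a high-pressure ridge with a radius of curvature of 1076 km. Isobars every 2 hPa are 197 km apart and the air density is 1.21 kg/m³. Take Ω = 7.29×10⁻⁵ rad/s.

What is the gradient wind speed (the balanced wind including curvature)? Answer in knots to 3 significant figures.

Coriolis parameter at 33°S:
f = 2Ω sin φ = 2 × 7.29×10⁻⁵ × sin 33° = 7.94×10⁻⁵ s⁻¹
Pressure gradient: |∂P/∂n| = 200 Pa / 197000 m = 1.02×10⁻³ Pa/m
Geostrophic speed: V_g = |∂P/∂n|/(fρ) = 1.02×10⁻³/(7.94×10⁻⁵ × 1.21) = 10.6 m/s
Around a high, pressure-gradient force acts outward with centrifugal, so Coriolis balances both:
fV = (1/ρ)|∂P/∂n| + V²/R  →  V² − fR·V + fR·V_g = 0
With fR = 7.94×10⁻⁵ × 1076×10³ m = 85.4 m/s:
V = [fR − √((fR)² − 4 fR V_g)]/2 = [85.4 − √(85.4² − 4×85.4×10.6)]/2 = 12.4 m/s
Supergeostrophic (V > V_g = 10.6 m/s), as expected around a high.
Converting: 12.4 m/s × 1.944 = 24.0 knots

24.0 knots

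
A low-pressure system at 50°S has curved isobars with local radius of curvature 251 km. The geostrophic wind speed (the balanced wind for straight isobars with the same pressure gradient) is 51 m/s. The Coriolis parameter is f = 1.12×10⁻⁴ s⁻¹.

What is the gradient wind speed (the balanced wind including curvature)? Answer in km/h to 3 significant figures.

Around a low, centrifugal force acts outward with Coriolis, so pressure-gradient force balances both:
(1/ρ)|∂P/∂n| = fV + V²/R  →  V² + fR·V − fR·V_g = 0
With fR = 1.12×10⁻⁴ × 251×10³ m = 28.1 m/s:
V = [−fR + √((fR)² + 4 fR V_g)]/2 = [−28.1 + √(28.1² + 4×28.1×51)]/2 = 26.3 m/s
Subgeostrophic (V < V_g = 51 m/s), as expected around a low.
Converting: 26.3 m/s × 3.6 = 94.8 km/h

94.8 km/h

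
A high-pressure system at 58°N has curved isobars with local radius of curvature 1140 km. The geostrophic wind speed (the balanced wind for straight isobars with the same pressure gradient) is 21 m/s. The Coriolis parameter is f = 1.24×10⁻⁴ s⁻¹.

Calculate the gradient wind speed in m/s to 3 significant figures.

Around a high, pressure-gradient force acts outward with centrifugal, so Coriolis balances both:
fV = (1/ρ)|∂P/∂n| + V²/R  →  V² − fR·V + fR·V_g = 0
With fR = 1.24×10⁻⁴ × 1140×10³ m = 141 m/s:
V = [fR − √((fR)² − 4 fR V_g)]/2 = [141 − √(141² − 4×141×21)]/2 = 25.7 m/s
Supergeostrophic (V > V_g = 21 m/s), as expected around a high.

25.7 m/s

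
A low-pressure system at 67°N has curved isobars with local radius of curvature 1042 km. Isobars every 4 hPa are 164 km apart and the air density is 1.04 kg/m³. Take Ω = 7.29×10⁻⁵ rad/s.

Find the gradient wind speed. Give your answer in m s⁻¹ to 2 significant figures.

16 m s⁻¹

Coriolis parameter at 67°N:
f = 2Ω sin φ = 2 × 7.29×10⁻⁵ × sin 67° = 1.34×10⁻⁴ s⁻¹
Pressure gradient: |∂P/∂n| = 400 Pa / 164000 m = 2.44×10⁻³ Pa/m
Geostrophic speed: V_g = |∂P/∂n|/(fρ) = 2.44×10⁻³/(1.34×10⁻⁴ × 1.04) = 17.5 m/s
Around a low, centrifugal force acts outward with Coriolis, so pressure-gradient force balances both:
(1/ρ)|∂P/∂n| = fV + V²/R  →  V² + fR·V − fR·V_g = 0
With fR = 1.34×10⁻⁴ × 1042×10³ m = 140 m/s:
V = [−fR + √((fR)² + 4 fR V_g)]/2 = [−140 + √(140² + 4×140×17.5)]/2 = 15.7 m/s
Subgeostrophic (V < V_g = 17.5 m/s), as expected around a low.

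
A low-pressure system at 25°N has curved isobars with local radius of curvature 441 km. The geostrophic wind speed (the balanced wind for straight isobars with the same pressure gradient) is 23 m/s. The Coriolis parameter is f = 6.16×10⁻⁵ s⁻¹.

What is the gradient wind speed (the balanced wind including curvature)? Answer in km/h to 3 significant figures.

53.5 km/h

Around a low, centrifugal force acts outward with Coriolis, so pressure-gradient force balances both:
(1/ρ)|∂P/∂n| = fV + V²/R  →  V² + fR·V − fR·V_g = 0
With fR = 6.16×10⁻⁵ × 441×10³ m = 27.2 m/s:
V = [−fR + √((fR)² + 4 fR V_g)]/2 = [−27.2 + √(27.2² + 4×27.2×23)]/2 = 14.9 m/s
Subgeostrophic (V < V_g = 23 m/s), as expected around a low.
Converting: 14.9 m/s × 3.6 = 53.5 km/h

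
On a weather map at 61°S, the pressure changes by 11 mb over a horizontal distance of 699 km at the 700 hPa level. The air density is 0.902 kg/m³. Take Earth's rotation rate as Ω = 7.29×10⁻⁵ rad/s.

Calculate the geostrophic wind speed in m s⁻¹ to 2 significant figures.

14 m s⁻¹

Coriolis parameter at 61°S:
f = 2Ω sin φ = 2 × 7.29×10⁻⁵ × sin 61° = 1.28×10⁻⁴ s⁻¹
Pressure gradient: |∂P/∂n| = 1100 Pa / 699000 m = 1.57×10⁻³ Pa/m
Geostrophic balance (pressure-gradient force = Coriolis force):
V_g = (1/(fρ)) |∂P/∂n| = 1.57×10⁻³ / (1.28×10⁻⁴ × 0.902) = 13.7 m/s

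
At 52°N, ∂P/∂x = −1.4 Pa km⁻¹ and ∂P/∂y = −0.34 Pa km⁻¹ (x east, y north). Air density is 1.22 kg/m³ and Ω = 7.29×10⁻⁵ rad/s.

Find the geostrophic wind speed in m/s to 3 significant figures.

Coriolis parameter at 52°N:
f = 2Ω sin φ = 2 × 7.29×10⁻⁵ × sin 52° = 1.15×10⁻⁴ s⁻¹
Component geostrophic relations (x east, y north):
u_g = −(1/(fρ)) ∂P/∂y,  v_g = (1/(fρ)) ∂P/∂x
u_g = −(−0.34×10⁻³)/(1.15×10⁻⁴ × 1.22) = 2.43 m/s;  v_g = (−1.4×10⁻³)/(1.15×10⁻⁴ × 1.22) = −9.99 m/s
|V_g| = √(u_g² + v_g²) = 10.3 m/s

10.3 m/s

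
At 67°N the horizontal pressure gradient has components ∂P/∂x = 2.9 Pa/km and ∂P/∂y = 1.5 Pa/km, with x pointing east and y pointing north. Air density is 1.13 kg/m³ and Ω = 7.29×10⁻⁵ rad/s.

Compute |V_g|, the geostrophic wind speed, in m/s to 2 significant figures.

22 m/s

Coriolis parameter at 67°N:
f = 2Ω sin φ = 2 × 7.29×10⁻⁵ × sin 67° = 1.34×10⁻⁴ s⁻¹
Component geostrophic relations (x east, y north):
u_g = −(1/(fρ)) ∂P/∂y,  v_g = (1/(fρ)) ∂P/∂x
u_g = −(1.5×10⁻³)/(1.34×10⁻⁴ × 1.13) = −9.89 m/s;  v_g = (2.9×10⁻³)/(1.34×10⁻⁴ × 1.13) = 19.1 m/s
|V_g| = √(u_g² + v_g²) = 21.5 m/s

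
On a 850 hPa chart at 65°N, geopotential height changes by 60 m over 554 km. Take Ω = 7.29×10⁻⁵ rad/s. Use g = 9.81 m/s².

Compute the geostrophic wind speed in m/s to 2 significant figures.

8.0 m/s

Coriolis parameter at 65°N:
f = 2Ω sin φ = 2 × 7.29×10⁻⁵ × sin 65° = 1.32×10⁻⁴ s⁻¹
Height gradient: |∂Z/∂n| = 60 m / 554000 m = 1.08×10⁻⁴
On a pressure surface, geostrophic balance gives V_g = (g/f)|∂Z/∂n|:
V_g = 9.81 × 1.08×10⁻⁴ / 1.32×10⁻⁴ = 8.04 m/s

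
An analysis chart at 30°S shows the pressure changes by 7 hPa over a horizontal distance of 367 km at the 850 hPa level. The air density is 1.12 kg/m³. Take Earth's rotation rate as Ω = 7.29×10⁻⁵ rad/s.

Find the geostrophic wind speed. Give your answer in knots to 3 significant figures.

45.4 knots

Coriolis parameter at 30°S:
f = 2Ω sin φ = 2 × 7.29×10⁻⁵ × sin 30° = 7.29×10⁻⁵ s⁻¹
Pressure gradient: |∂P/∂n| = 700 Pa / 367000 m = 1.91×10⁻³ Pa/m
Geostrophic balance (pressure-gradient force = Coriolis force):
V_g = (1/(fρ)) |∂P/∂n| = 1.91×10⁻³ / (7.29×10⁻⁵ × 1.12) = 23.4 m/s
Converting: 23.4 m/s × 1.944 = 45.4 knots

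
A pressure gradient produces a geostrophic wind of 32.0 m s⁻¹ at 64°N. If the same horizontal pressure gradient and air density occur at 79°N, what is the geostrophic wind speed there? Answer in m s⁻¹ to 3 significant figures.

29.3 m s⁻¹

With the same pressure gradient and density, V_g ∝ 1/f ∝ 1/sin φ.
V₂ = V₁ · sin φ₁ / sin φ₂ = 32.0 × sin 64° / sin 79°
V₂ = 32.0 × 0.8988/0.9816 = 29.3 m s⁻¹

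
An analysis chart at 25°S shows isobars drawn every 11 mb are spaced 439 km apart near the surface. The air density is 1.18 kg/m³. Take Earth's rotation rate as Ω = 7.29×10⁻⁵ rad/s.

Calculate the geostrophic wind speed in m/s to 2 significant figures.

34 m/s

Coriolis parameter at 25°S:
f = 2Ω sin φ = 2 × 7.29×10⁻⁵ × sin 25° = 6.16×10⁻⁵ s⁻¹
Pressure gradient: |∂P/∂n| = 1100 Pa / 439000 m = 2.51×10⁻³ Pa/m
Geostrophic balance (pressure-gradient force = Coriolis force):
V_g = (1/(fρ)) |∂P/∂n| = 2.51×10⁻³ / (6.16×10⁻⁵ × 1.18) = 34.5 m/s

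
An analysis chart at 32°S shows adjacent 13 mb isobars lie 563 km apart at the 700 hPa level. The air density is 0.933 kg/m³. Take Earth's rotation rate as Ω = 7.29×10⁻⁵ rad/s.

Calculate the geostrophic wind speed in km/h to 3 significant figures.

Coriolis parameter at 32°S:
f = 2Ω sin φ = 2 × 7.29×10⁻⁵ × sin 32° = 7.73×10⁻⁵ s⁻¹
Pressure gradient: |∂P/∂n| = 1300 Pa / 563000 m = 2.31×10⁻³ Pa/m
Geostrophic balance (pressure-gradient force = Coriolis force):
V_g = (1/(fρ)) |∂P/∂n| = 2.31×10⁻³ / (7.73×10⁻⁵ × 0.933) = 32.0 m/s
Converting: 32.0 m/s × 3.6 = 115 km/h

115 km/h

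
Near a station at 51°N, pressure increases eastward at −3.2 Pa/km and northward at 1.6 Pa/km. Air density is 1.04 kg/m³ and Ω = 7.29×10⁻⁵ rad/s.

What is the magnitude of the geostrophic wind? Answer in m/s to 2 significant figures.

Coriolis parameter at 51°N:
f = 2Ω sin φ = 2 × 7.29×10⁻⁵ × sin 51° = 1.13×10⁻⁴ s⁻¹
Component geostrophic relations (x east, y north):
u_g = −(1/(fρ)) ∂P/∂y,  v_g = (1/(fρ)) ∂P/∂x
u_g = −(1.6×10⁻³)/(1.13×10⁻⁴ × 1.04) = −13.6 m/s;  v_g = (−3.2×10⁻³)/(1.13×10⁻⁴ × 1.04) = −27.2 m/s
|V_g| = √(u_g² + v_g²) = 30.4 m/s

30 m/s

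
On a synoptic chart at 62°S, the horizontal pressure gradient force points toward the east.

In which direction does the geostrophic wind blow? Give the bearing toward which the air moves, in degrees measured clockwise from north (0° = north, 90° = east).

The pressure-gradient force points toward the east (bearing 090°).
Geostrophic balance: in the Southern Hemisphere the Coriolis force deflects motion to the left, so the geostrophic wind blows 90° to the left of the pressure-gradient force (low pressure on the right).
Rotating 090° by 90° counterclockwise gives 000° — the wind blows toward the north.

000°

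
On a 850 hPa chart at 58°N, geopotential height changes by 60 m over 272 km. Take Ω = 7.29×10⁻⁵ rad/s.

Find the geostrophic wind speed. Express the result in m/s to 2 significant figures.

18 m/s

Coriolis parameter at 58°N:
f = 2Ω sin φ = 2 × 7.29×10⁻⁵ × sin 58° = 1.24×10⁻⁴ s⁻¹
Height gradient: |∂Z/∂n| = 60 m / 272000 m = 2.21×10⁻⁴
On a pressure surface, geostrophic balance gives V_g = (g/f)|∂Z/∂n|:
V_g = 9.81 × 2.21×10⁻⁴ / 1.24×10⁻⁴ = 17.5 m/s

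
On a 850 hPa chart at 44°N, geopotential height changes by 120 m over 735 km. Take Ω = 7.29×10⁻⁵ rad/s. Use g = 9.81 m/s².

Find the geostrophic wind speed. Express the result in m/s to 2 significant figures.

Coriolis parameter at 44°N:
f = 2Ω sin φ = 2 × 7.29×10⁻⁵ × sin 44° = 1.01×10⁻⁴ s⁻¹
Height gradient: |∂Z/∂n| = 120 m / 735000 m = 1.63×10⁻⁴
On a pressure surface, geostrophic balance gives V_g = (g/f)|∂Z/∂n|:
V_g = 9.81 × 1.63×10⁻⁴ / 1.01×10⁻⁴ = 15.8 m/s

16 m/s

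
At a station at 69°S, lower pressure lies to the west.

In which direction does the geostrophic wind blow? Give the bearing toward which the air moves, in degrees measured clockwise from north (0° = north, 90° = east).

The pressure-gradient force points toward the west (bearing 270°).
Geostrophic balance: in the Southern Hemisphere the Coriolis force deflects motion to the left, so the geostrophic wind blows 90° to the left of the pressure-gradient force (low pressure on the right).
Rotating 270° by 90° counterclockwise gives 180° — the wind blows toward the south.

180°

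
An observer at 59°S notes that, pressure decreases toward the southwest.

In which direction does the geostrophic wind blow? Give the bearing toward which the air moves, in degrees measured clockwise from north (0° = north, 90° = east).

135°

The pressure-gradient force points toward the southwest (bearing 225°).
Geostrophic balance: in the Southern Hemisphere the Coriolis force deflects motion to the left, so the geostrophic wind blows 90° to the left of the pressure-gradient force (low pressure on the right).
Rotating 225° by 90° counterclockwise gives 135° — the wind blows toward the southeast.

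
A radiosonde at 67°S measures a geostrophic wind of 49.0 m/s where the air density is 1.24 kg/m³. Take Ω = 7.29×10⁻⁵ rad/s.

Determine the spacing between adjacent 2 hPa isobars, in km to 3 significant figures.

24.5 km

Coriolis parameter at 67°S:
f = 2Ω sin φ = 2 × 7.29×10⁻⁵ × sin 67° = 1.34×10⁻⁴ s⁻¹
Geostrophic balance rearranged: |∂P/∂n| = f ρ V_g
|∂P/∂n| = 1.34×10⁻⁴ × 1.24 × 49.0 = 8.15×10⁻³ Pa/m
Isobar spacing: Δn = ΔP/|∂P/∂n| = 200 Pa / 8.15×10⁻³ Pa/m = 24526 m ≈ 24.5 km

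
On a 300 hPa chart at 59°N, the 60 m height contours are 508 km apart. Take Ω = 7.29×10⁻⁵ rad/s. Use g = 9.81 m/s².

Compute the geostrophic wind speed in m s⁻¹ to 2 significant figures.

Coriolis parameter at 59°N:
f = 2Ω sin φ = 2 × 7.29×10⁻⁵ × sin 59° = 1.25×10⁻⁴ s⁻¹
Height gradient: |∂Z/∂n| = 60 m / 508000 m = 1.18×10⁻⁴
On a pressure surface, geostrophic balance gives V_g = (g/f)|∂Z/∂n|:
V_g = 9.81 × 1.18×10⁻⁴ / 1.25×10⁻⁴ = 9.27 m/s

9.3 m s⁻¹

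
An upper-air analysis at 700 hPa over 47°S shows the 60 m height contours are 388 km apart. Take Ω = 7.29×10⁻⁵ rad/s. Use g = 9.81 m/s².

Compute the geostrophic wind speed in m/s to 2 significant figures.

14 m/s

Coriolis parameter at 47°S:
f = 2Ω sin φ = 2 × 7.29×10⁻⁵ × sin 47° = 1.07×10⁻⁴ s⁻¹
Height gradient: |∂Z/∂n| = 60 m / 388000 m = 1.55×10⁻⁴
On a pressure surface, geostrophic balance gives V_g = (g/f)|∂Z/∂n|:
V_g = 9.81 × 1.55×10⁻⁴ / 1.07×10⁻⁴ = 14.2 m/s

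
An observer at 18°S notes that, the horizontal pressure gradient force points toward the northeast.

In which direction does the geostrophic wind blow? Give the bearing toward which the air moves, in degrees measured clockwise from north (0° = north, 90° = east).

315°

The pressure-gradient force points toward the northeast (bearing 045°).
Geostrophic balance: in the Southern Hemisphere the Coriolis force deflects motion to the left, so the geostrophic wind blows 90° to the left of the pressure-gradient force (low pressure on the right).
Rotating 045° by 90° counterclockwise gives 315° — the wind blows toward the northwest.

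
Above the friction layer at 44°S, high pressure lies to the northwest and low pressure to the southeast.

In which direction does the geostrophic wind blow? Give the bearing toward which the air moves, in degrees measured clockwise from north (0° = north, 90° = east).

The pressure-gradient force points toward the southeast (bearing 135°).
Geostrophic balance: in the Southern Hemisphere the Coriolis force deflects motion to the left, so the geostrophic wind blows 90° to the left of the pressure-gradient force (low pressure on the right).
Rotating 135° by 90° counterclockwise gives 045° — the wind blows toward the northeast.

045°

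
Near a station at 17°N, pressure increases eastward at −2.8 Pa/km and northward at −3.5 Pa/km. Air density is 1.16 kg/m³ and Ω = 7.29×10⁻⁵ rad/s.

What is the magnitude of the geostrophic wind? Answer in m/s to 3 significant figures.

90.6 m/s

Coriolis parameter at 17°N:
f = 2Ω sin φ = 2 × 7.29×10⁻⁵ × sin 17° = 4.26×10⁻⁵ s⁻¹
Component geostrophic relations (x east, y north):
u_g = −(1/(fρ)) ∂P/∂y,  v_g = (1/(fρ)) ∂P/∂x
u_g = −(−3.5×10⁻³)/(4.26×10⁻⁵ × 1.16) = 70.8 m/s;  v_g = (−2.8×10⁻³)/(4.26×10⁻⁵ × 1.16) = −56.6 m/s
|V_g| = √(u_g² + v_g²) = 90.6 m/s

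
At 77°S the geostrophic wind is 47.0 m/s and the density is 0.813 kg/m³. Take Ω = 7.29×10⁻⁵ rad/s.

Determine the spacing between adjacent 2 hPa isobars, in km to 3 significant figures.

Coriolis parameter at 77°S:
f = 2Ω sin φ = 2 × 7.29×10⁻⁵ × sin 77° = 1.42×10⁻⁴ s⁻¹
Geostrophic balance rearranged: |∂P/∂n| = f ρ V_g
|∂P/∂n| = 1.42×10⁻⁴ × 0.813 × 47.0 = 5.43×10⁻³ Pa/m
Isobar spacing: Δn = ΔP/|∂P/∂n| = 200 Pa / 5.43×10⁻³ Pa/m = 36843 m ≈ 36.8 km

36.8 km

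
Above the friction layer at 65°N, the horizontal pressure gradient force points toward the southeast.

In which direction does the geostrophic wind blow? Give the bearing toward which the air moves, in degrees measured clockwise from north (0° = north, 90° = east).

225°

The pressure-gradient force points toward the southeast (bearing 135°).
Geostrophic balance: in the Northern Hemisphere the Coriolis force deflects motion to the right, so the geostrophic wind blows 90° to the right of the pressure-gradient force (low pressure on the left).
Rotating 135° by 90° clockwise gives 225° — the wind blows toward the southwest.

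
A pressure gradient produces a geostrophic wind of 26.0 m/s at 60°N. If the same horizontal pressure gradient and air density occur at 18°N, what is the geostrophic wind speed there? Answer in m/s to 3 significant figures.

72.9 m/s

With the same pressure gradient and density, V_g ∝ 1/f ∝ 1/sin φ.
V₂ = V₁ · sin φ₁ / sin φ₂ = 26.0 × sin 60° / sin 18°
V₂ = 26.0 × 0.8660/0.3090 = 72.9 m/s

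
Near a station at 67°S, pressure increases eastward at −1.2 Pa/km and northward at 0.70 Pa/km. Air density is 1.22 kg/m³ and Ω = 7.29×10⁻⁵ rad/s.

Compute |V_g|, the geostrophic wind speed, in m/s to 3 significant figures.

8.48 m/s

Coriolis parameter at 67°S:
f = 2Ω sin φ = 2 × 7.29×10⁻⁵ × sin 67° = 1.34×10⁻⁴ s⁻¹
In the Southern Hemisphere f is negative: f = −1.34×10⁻⁴ s⁻¹.
Component geostrophic relations (x east, y north):
u_g = −(1/(fρ)) ∂P/∂y,  v_g = (1/(fρ)) ∂P/∂x
u_g = −(0.70×10⁻³)/(−1.34×10⁻⁴ × 1.22) = 4.28 m/s;  v_g = (−1.2×10⁻³)/(−1.34×10⁻⁴ × 1.22) = 7.33 m/s
|V_g| = √(u_g² + v_g²) = 8.48 m/s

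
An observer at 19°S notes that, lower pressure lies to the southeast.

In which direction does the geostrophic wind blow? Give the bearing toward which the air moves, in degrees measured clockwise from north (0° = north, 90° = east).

The pressure-gradient force points toward the southeast (bearing 135°).
Geostrophic balance: in the Southern Hemisphere the Coriolis force deflects motion to the left, so the geostrophic wind blows 90° to the left of the pressure-gradient force (low pressure on the right).
Rotating 135° by 90° counterclockwise gives 045° — the wind blows toward the northeast.

045°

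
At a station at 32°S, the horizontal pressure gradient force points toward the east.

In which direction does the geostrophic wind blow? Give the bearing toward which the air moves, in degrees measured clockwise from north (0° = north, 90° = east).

000°

The pressure-gradient force points toward the east (bearing 090°).
Geostrophic balance: in the Southern Hemisphere the Coriolis force deflects motion to the left, so the geostrophic wind blows 90° to the left of the pressure-gradient force (low pressure on the right).
Rotating 090° by 90° counterclockwise gives 000° — the wind blows toward the north.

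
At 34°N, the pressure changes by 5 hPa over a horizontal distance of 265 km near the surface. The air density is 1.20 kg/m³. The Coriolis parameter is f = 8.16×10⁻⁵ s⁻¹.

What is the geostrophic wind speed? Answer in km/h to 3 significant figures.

Pressure gradient: |∂P/∂n| = 500 Pa / 265000 m = 1.89×10⁻³ Pa/m
Geostrophic balance (pressure-gradient force = Coriolis force):
V_g = (1/(fρ)) |∂P/∂n| = 1.89×10⁻³ / (8.16×10⁻⁵ × 1.20) = 19.3 m/s
Converting: 19.3 m/s × 3.6 = 69.4 km/h

69.4 km/h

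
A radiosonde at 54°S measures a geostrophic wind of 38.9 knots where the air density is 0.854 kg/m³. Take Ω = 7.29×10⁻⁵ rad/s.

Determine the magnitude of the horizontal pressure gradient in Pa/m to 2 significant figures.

2.0×10⁻³ Pa/m

Coriolis parameter at 54°S:
f = 2Ω sin φ = 2 × 7.29×10⁻⁵ × sin 54° = 1.18×10⁻⁴ s⁻¹
Wind speed in SI: 38.9 knots = 20.0 m/s
Geostrophic balance rearranged: |∂P/∂n| = f ρ V_g
|∂P/∂n| = 1.18×10⁻⁴ × 0.854 × 20.0 = 2.02×10⁻³ Pa/m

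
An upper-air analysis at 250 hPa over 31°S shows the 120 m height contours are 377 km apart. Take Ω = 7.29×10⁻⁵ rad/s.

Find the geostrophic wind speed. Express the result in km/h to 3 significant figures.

150 km/h

Coriolis parameter at 31°S:
f = 2Ω sin φ = 2 × 7.29×10⁻⁵ × sin 31° = 7.51×10⁻⁵ s⁻¹
Height gradient: |∂Z/∂n| = 120 m / 377000 m = 3.18×10⁻⁴
On a pressure surface, geostrophic balance gives V_g = (g/f)|∂Z/∂n|:
V_g = 9.81 × 3.18×10⁻⁴ / 7.51×10⁻⁵ = 41.6 m/s
Converting: 41.6 m/s × 3.6 = 150 km/h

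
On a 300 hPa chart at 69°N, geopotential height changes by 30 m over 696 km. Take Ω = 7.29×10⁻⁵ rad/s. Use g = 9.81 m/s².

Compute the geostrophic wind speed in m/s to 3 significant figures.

3.11 m/s

Coriolis parameter at 69°N:
f = 2Ω sin φ = 2 × 7.29×10⁻⁵ × sin 69° = 1.36×10⁻⁴ s⁻¹
Height gradient: |∂Z/∂n| = 30 m / 696000 m = 4.31×10⁻⁵
On a pressure surface, geostrophic balance gives V_g = (g/f)|∂Z/∂n|:
V_g = 9.81 × 4.31×10⁻⁵ / 1.36×10⁻⁴ = 3.11 m/s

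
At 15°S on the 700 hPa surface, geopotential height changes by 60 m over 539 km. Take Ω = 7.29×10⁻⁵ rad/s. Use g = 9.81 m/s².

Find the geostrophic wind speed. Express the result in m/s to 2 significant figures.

Coriolis parameter at 15°S:
f = 2Ω sin φ = 2 × 7.29×10⁻⁵ × sin 15° = 3.77×10⁻⁵ s⁻¹
Height gradient: |∂Z/∂n| = 60 m / 539000 m = 1.11×10⁻⁴
On a pressure surface, geostrophic balance gives V_g = (g/f)|∂Z/∂n|:
V_g = 9.81 × 1.11×10⁻⁴ / 3.77×10⁻⁵ = 28.9 m/s

29 m/s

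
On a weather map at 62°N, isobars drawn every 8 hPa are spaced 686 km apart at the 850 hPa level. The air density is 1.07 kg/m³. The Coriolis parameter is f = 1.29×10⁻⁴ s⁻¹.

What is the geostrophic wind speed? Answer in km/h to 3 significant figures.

30.4 km/h

Pressure gradient: |∂P/∂n| = 800 Pa / 686000 m = 1.17×10⁻³ Pa/m
Geostrophic balance (pressure-gradient force = Coriolis force):
V_g = (1/(fρ)) |∂P/∂n| = 1.17×10⁻³ / (1.29×10⁻⁴ × 1.07) = 8.45 m/s
Converting: 8.45 m/s × 3.6 = 30.4 km/h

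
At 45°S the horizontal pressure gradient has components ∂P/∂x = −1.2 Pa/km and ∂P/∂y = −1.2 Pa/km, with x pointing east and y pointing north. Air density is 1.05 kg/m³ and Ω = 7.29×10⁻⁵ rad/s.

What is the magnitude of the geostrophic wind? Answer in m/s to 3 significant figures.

15.7 m/s

Coriolis parameter at 45°S:
f = 2Ω sin φ = 2 × 7.29×10⁻⁵ × sin 45° = 1.03×10⁻⁴ s⁻¹
In the Southern Hemisphere f is negative: f = −1.03×10⁻⁴ s⁻¹.
Component geostrophic relations (x east, y north):
u_g = −(1/(fρ)) ∂P/∂y,  v_g = (1/(fρ)) ∂P/∂x
u_g = −(−1.2×10⁻³)/(−1.03×10⁻⁴ × 1.05) = −11.1 m/s;  v_g = (−1.2×10⁻³)/(−1.03×10⁻⁴ × 1.05) = 11.1 m/s
|V_g| = √(u_g² + v_g²) = 15.7 m/s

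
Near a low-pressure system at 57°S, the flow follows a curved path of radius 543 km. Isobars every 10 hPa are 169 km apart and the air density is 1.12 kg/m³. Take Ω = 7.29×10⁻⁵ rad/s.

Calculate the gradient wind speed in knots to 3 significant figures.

58.0 knots

Coriolis parameter at 57°S:
f = 2Ω sin φ = 2 × 7.29×10⁻⁵ × sin 57° = 1.22×10⁻⁴ s⁻¹
Pressure gradient: |∂P/∂n| = 1000 Pa / 169000 m = 5.92×10⁻³ Pa/m
Geostrophic speed: V_g = |∂P/∂n|/(fρ) = 5.92×10⁻³/(1.22×10⁻⁴ × 1.12) = 43.2 m/s
Around a low, centrifugal force acts outward with Coriolis, so pressure-gradient force balances both:
(1/ρ)|∂P/∂n| = fV + V²/R  →  V² + fR·V − fR·V_g = 0
With fR = 1.22×10⁻⁴ × 543×10³ m = 66.4 m/s:
V = [−fR + √((fR)² + 4 fR V_g)]/2 = [−66.4 + √(66.4² + 4×66.4×43.2)]/2 = 29.8 m/s
Subgeostrophic (V < V_g = 43.2 m/s), as expected around a low.
Converting: 29.8 m/s × 1.944 = 58.0 knots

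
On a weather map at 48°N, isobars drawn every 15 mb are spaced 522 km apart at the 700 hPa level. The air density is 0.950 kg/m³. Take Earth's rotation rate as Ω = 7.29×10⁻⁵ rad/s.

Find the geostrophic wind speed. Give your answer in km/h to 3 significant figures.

101 km/h

Coriolis parameter at 48°N:
f = 2Ω sin φ = 2 × 7.29×10⁻⁵ × sin 48° = 1.08×10⁻⁴ s⁻¹
Pressure gradient: |∂P/∂n| = 1500 Pa / 522000 m = 2.87×10⁻³ Pa/m
Geostrophic balance (pressure-gradient force = Coriolis force):
V_g = (1/(fρ)) |∂P/∂n| = 2.87×10⁻³ / (1.08×10⁻⁴ × 0.950) = 27.9 m/s
Converting: 27.9 m/s × 3.6 = 101 km/h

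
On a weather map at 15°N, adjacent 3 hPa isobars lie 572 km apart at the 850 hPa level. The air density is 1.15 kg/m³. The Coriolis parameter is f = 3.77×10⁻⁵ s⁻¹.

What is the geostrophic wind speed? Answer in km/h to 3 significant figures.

43.6 km/h

Pressure gradient: |∂P/∂n| = 300 Pa / 572000 m = 5.24×10⁻⁴ Pa/m
Geostrophic balance (pressure-gradient force = Coriolis force):
V_g = (1/(fρ)) |∂P/∂n| = 5.24×10⁻⁴ / (3.77×10⁻⁵ × 1.15) = 12.1 m/s
Converting: 12.1 m/s × 3.6 = 43.6 km/h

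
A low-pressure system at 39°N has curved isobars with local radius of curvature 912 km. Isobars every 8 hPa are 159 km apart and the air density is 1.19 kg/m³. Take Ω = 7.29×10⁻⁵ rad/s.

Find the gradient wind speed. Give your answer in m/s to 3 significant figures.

33.0 m/s

Coriolis parameter at 39°N:
f = 2Ω sin φ = 2 × 7.29×10⁻⁵ × sin 39° = 9.18×10⁻⁵ s⁻¹
Pressure gradient: |∂P/∂n| = 800 Pa / 159000 m = 5.03×10⁻³ Pa/m
Geostrophic speed: V_g = |∂P/∂n|/(fρ) = 5.03×10⁻³/(9.18×10⁻⁵ × 1.19) = 46.1 m/s
Around a low, centrifugal force acts outward with Coriolis, so pressure-gradient force balances both:
(1/ρ)|∂P/∂n| = fV + V²/R  →  V² + fR·V − fR·V_g = 0
With fR = 9.18×10⁻⁵ × 912×10³ m = 83.7 m/s:
V = [−fR + √((fR)² + 4 fR V_g)]/2 = [−83.7 + √(83.7² + 4×83.7×46.1)]/2 = 33 m/s
Subgeostrophic (V < V_g = 46.1 m/s), as expected around a low.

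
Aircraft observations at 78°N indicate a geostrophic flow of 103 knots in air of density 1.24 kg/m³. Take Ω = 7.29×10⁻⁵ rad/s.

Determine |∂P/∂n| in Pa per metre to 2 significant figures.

Coriolis parameter at 78°N:
f = 2Ω sin φ = 2 × 7.29×10⁻⁵ × sin 78° = 1.43×10⁻⁴ s⁻¹
Wind speed in SI: 103 knots = 53.0 m/s
Geostrophic balance rearranged: |∂P/∂n| = f ρ V_g
|∂P/∂n| = 1.43×10⁻⁴ × 1.24 × 53.0 = 9.37×10⁻³ Pa/m

9.4×10⁻³ Pa/m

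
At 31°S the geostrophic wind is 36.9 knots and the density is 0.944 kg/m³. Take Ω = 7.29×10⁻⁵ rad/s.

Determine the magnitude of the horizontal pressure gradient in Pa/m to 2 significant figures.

1.3×10⁻³ Pa/m

Coriolis parameter at 31°S:
f = 2Ω sin φ = 2 × 7.29×10⁻⁵ × sin 31° = 7.51×10⁻⁵ s⁻¹
Wind speed in SI: 36.9 knots = 19.0 m/s
Geostrophic balance rearranged: |∂P/∂n| = f ρ V_g
|∂P/∂n| = 7.51×10⁻⁵ × 0.944 × 19.0 = 1.35×10⁻³ Pa/m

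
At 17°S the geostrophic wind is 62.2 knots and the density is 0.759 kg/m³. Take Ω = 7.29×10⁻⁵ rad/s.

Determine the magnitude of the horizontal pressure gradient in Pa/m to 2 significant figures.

Coriolis parameter at 17°S:
f = 2Ω sin φ = 2 × 7.29×10⁻⁵ × sin 17° = 4.26×10⁻⁵ s⁻¹
Wind speed in SI: 62.2 knots = 32.0 m/s
Geostrophic balance rearranged: |∂P/∂n| = f ρ V_g
|∂P/∂n| = 4.26×10⁻⁵ × 0.759 × 32.0 = 1.04×10⁻³ Pa/m

1.0×10⁻³ Pa/m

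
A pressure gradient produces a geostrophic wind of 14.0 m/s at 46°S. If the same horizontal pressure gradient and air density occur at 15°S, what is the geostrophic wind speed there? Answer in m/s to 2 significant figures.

39 m/s

With the same pressure gradient and density, V_g ∝ 1/f ∝ 1/sin φ.
V₂ = V₁ · sin φ₁ / sin φ₂ = 14.0 × sin 46° / sin 15°
V₂ = 14.0 × 0.7193/0.2588 = 39 m/s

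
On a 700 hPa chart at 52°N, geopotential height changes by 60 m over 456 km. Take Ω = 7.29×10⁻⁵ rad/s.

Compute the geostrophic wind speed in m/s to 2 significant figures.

Coriolis parameter at 52°N:
f = 2Ω sin φ = 2 × 7.29×10⁻⁵ × sin 52° = 1.15×10⁻⁴ s⁻¹
Height gradient: |∂Z/∂n| = 60 m / 456000 m = 1.32×10⁻⁴
On a pressure surface, geostrophic balance gives V_g = (g/f)|∂Z/∂n|:
V_g = 9.81 × 1.32×10⁻⁴ / 1.15×10⁻⁴ = 11.2 m/s

11 m/s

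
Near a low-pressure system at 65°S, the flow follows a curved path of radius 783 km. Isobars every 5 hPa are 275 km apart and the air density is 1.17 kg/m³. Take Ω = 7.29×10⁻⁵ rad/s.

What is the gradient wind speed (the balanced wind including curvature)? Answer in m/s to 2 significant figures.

Coriolis parameter at 65°S:
f = 2Ω sin φ = 2 × 7.29×10⁻⁵ × sin 65° = 1.32×10⁻⁴ s⁻¹
Pressure gradient: |∂P/∂n| = 500 Pa / 275000 m = 1.82×10⁻³ Pa/m
Geostrophic speed: V_g = |∂P/∂n|/(fρ) = 1.82×10⁻³/(1.32×10⁻⁴ × 1.17) = 11.8 m/s
Around a low, centrifugal force acts outward with Coriolis, so pressure-gradient force balances both:
(1/ρ)|∂P/∂n| = fV + V²/R  →  V² + fR·V − fR·V_g = 0
With fR = 1.32×10⁻⁴ × 783×10³ m = 103 m/s:
V = [−fR + √((fR)² + 4 fR V_g)]/2 = [−103 + √(103² + 4×103×11.8)]/2 = 10.7 m/s
Subgeostrophic (V < V_g = 11.8 m/s), as expected around a low.

11 m/s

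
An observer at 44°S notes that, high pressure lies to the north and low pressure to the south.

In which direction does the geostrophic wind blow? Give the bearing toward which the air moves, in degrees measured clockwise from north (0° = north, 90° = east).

090°

The pressure-gradient force points toward the south (bearing 180°).
Geostrophic balance: in the Southern Hemisphere the Coriolis force deflects motion to the left, so the geostrophic wind blows 90° to the left of the pressure-gradient force (low pressure on the right).
Rotating 180° by 90° counterclockwise gives 090° — the wind blows toward the east.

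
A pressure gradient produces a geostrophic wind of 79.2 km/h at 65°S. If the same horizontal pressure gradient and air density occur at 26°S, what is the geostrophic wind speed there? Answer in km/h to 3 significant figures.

164 km/h

With the same pressure gradient and density, V_g ∝ 1/f ∝ 1/sin φ.
V₂ = V₁ · sin φ₁ / sin φ₂ = 79.2 × sin 65° / sin 26°
V₂ = 79.2 × 0.9063/0.4384 = 164 km/h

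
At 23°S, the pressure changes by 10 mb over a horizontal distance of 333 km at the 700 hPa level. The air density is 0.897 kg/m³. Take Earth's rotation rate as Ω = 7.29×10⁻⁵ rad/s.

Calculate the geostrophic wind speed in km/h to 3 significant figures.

212 km/h

Coriolis parameter at 23°S:
f = 2Ω sin φ = 2 × 7.29×10⁻⁵ × sin 23° = 5.70×10⁻⁵ s⁻¹
Pressure gradient: |∂P/∂n| = 1000 Pa / 333000 m = 3.00×10⁻³ Pa/m
Geostrophic balance (pressure-gradient force = Coriolis force):
V_g = (1/(fρ)) |∂P/∂n| = 3.00×10⁻³ / (5.70×10⁻⁵ × 0.897) = 58.8 m/s
Converting: 58.8 m/s × 3.6 = 212 km/h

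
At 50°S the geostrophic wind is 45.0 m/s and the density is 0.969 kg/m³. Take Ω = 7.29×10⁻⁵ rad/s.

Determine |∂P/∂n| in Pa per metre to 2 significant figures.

4.9×10⁻³ Pa/m

Coriolis parameter at 50°S:
f = 2Ω sin φ = 2 × 7.29×10⁻⁵ × sin 50° = 1.12×10⁻⁴ s⁻¹
Geostrophic balance rearranged: |∂P/∂n| = f ρ V_g
|∂P/∂n| = 1.12×10⁻⁴ × 0.969 × 45.0 = 4.87×10⁻³ Pa/m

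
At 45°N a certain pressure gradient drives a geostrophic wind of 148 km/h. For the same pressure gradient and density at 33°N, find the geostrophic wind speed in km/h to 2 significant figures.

With the same pressure gradient and density, V_g ∝ 1/f ∝ 1/sin φ.
V₂ = V₁ · sin φ₁ / sin φ₂ = 148 × sin 45° / sin 33°
V₂ = 148 × 0.7071/0.5446 = 190 km/h

190 km/h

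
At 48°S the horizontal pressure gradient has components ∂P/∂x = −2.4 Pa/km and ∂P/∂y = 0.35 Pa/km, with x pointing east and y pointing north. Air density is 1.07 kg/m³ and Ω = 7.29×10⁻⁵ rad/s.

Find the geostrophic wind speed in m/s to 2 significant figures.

Coriolis parameter at 48°S:
f = 2Ω sin φ = 2 × 7.29×10⁻⁵ × sin 48° = 1.08×10⁻⁴ s⁻¹
In the Southern Hemisphere f is negative: f = −1.08×10⁻⁴ s⁻¹.
Component geostrophic relations (x east, y north):
u_g = −(1/(fρ)) ∂P/∂y,  v_g = (1/(fρ)) ∂P/∂x
u_g = −(0.35×10⁻³)/(−1.08×10⁻⁴ × 1.07) = 3.02 m/s;  v_g = (−2.4×10⁻³)/(−1.08×10⁻⁴ × 1.07) = 20.7 m/s
|V_g| = √(u_g² + v_g²) = 20.9 m/s

21 m/s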